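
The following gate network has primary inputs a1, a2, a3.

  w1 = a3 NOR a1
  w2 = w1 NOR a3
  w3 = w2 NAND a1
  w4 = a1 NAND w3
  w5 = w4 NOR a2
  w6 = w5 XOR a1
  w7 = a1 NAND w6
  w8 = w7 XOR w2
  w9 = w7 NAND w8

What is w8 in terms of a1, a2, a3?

w1 = a3 NOR a1
w2 = w1 NOR a3 = (a3 NOR a1) NOR a3
w3 = w2 NAND a1 = ((a3 NOR a1) NOR a3) NAND a1
w4 = a1 NAND w3 = a1 NAND (((a3 NOR a1) NOR a3) NAND a1)
w5 = w4 NOR a2 = (a1 NAND (((a3 NOR a1) NOR a3) NAND a1)) NOR a2
w6 = w5 XOR a1 = ((a1 NAND (((a3 NOR a1) NOR a3) NAND a1)) NOR a2) XOR a1
w7 = a1 NAND w6 = a1 NAND (((a1 NAND (((a3 NOR a1) NOR a3) NAND a1)) NOR a2) XOR a1)
w8 = w7 XOR w2 = (a1 NAND (((a1 NAND (((a3 NOR a1) NOR a3) NAND a1)) NOR a2) XOR a1)) XOR ((a3 NOR a1) NOR a3)

(a1 NAND (((a1 NAND (((a3 NOR a1) NOR a3) NAND a1)) NOR a2) XOR a1)) XOR ((a3 NOR a1) NOR a3)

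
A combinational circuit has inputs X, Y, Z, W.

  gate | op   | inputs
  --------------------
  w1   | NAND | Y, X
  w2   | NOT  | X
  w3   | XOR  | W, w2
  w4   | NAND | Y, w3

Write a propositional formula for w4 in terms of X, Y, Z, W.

w2 = NOT X
w3 = W XOR w2 = W XOR NOT X
w4 = Y NAND w3 = Y NAND (W XOR NOT X)

Y NAND (W XOR NOT X)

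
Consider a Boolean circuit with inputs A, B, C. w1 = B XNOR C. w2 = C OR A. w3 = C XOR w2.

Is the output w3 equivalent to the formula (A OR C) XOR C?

Yes

w2 = C OR A
w3 = C XOR w2 = C XOR (C OR A)
At A=0, B=0, C=0: circuit gives 0, formula gives 0.
At A=1, B=0, C=0: circuit gives 1, formula gives 1.
Agrees on all 8 inputs.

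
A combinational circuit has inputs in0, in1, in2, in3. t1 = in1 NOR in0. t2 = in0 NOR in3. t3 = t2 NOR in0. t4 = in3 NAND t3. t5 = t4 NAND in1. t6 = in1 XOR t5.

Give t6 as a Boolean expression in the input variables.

t2 = in0 NOR in3
t3 = t2 NOR in0 = (in0 NOR in3) NOR in0
t4 = in3 NAND t3 = in3 NAND ((in0 NOR in3) NOR in0)
t5 = t4 NAND in1 = (in3 NAND ((in0 NOR in3) NOR in0)) NAND in1
t6 = in1 XOR t5 = in1 XOR ((in3 NAND ((in0 NOR in3) NOR in0)) NAND in1)

in1 XOR ((in3 NAND ((in0 NOR in3) NOR in0)) NAND in1)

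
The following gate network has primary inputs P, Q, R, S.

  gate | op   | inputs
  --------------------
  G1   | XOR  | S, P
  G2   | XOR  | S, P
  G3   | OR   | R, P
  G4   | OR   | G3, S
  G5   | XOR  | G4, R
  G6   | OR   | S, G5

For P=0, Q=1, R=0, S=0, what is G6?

G3 = 0 OR 0 = 0
G4 = 0 OR 0 = 0
G5 = 0 XOR 0 = 0
G6 = 0 OR 0 = 0

0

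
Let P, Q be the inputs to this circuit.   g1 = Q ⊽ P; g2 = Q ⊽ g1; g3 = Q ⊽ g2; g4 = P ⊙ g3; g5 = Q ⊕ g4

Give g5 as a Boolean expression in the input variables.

g1 = Q ⊽ P
g2 = Q ⊽ g1 = Q ⊽ (Q ⊽ P)
g3 = Q ⊽ g2 = Q ⊽ (Q ⊽ (Q ⊽ P))
g4 = P ⊙ g3 = P ⊙ (Q ⊽ (Q ⊽ (Q ⊽ P)))
g5 = Q ⊕ g4 = Q ⊕ (P ⊙ (Q ⊽ (Q ⊽ (Q ⊽ P))))

Q ⊕ (P ⊙ (Q ⊽ (Q ⊽ (Q ⊽ P))))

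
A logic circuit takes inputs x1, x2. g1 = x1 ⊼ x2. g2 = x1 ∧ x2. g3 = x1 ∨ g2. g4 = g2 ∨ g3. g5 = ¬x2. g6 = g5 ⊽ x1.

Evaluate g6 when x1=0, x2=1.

1

g5 = ¬1 = 0
g6 = 0 ⊽ 0 = 1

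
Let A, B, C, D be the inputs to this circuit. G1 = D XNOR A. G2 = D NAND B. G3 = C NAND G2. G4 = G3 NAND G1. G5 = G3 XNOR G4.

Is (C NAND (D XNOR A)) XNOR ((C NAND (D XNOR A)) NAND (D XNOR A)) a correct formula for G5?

G1 = D XNOR A
G2 = D NAND B
G3 = C NAND G2 = C NAND (D NAND B)
G4 = G3 NAND G1 = (C NAND (D NAND B)) NAND (D XNOR A)
G5 = G3 XNOR G4 = (C NAND (D NAND B)) XNOR ((C NAND (D NAND B)) NAND (D XNOR A))
At A=0, B=0, C=1, D=1: circuit gives 0, formula gives 1.

No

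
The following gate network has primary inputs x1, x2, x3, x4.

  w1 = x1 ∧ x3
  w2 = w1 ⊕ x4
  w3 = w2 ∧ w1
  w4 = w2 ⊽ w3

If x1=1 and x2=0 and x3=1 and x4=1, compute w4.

w1 = 1 ∧ 1 = 1
w2 = 1 ⊕ 1 = 0
w3 = 0 ∧ 1 = 0
w4 = 0 ⊽ 0 = 1

1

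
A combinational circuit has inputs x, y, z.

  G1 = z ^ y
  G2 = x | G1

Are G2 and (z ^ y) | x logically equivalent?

Yes

G1 = z ^ y
G2 = x | G1 = x | (z ^ y)
At x=0, y=0, z=0: circuit gives 0, formula gives 0.
At x=0, y=0, z=1: circuit gives 1, formula gives 1.
Agrees on all 8 inputs.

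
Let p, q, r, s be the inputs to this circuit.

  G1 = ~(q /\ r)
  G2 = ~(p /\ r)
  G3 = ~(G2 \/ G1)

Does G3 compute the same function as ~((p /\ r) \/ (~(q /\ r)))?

G1 = ~(q /\ r)
G2 = ~(p /\ r)
G3 = ~(G2 \/ G1) = ~((~(p /\ r)) \/ (~(q /\ r)))
At p=0, q=1, r=1, s=0: circuit gives 0, formula gives 1.

No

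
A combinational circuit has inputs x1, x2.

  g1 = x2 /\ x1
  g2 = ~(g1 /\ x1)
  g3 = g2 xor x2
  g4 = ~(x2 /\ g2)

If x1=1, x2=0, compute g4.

1

g1 = 0 /\ 1 = 0
g2 = ~(0 /\ 1) = 1
g4 = ~(0 /\ 1) = 1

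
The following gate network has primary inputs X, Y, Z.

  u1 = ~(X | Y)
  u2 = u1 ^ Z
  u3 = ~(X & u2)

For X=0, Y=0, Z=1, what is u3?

u1 = ~(0 | 0) = 1
u2 = 1 ^ 1 = 0
u3 = ~(0 & 0) = 1

1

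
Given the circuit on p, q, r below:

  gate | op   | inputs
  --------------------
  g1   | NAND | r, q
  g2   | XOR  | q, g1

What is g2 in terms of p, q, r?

q XOR (r NAND q)

g1 = r NAND q
g2 = q XOR g1 = q XOR (r NAND q)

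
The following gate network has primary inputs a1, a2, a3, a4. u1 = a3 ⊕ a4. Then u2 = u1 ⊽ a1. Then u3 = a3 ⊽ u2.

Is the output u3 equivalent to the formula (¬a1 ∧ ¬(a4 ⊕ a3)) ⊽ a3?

Yes

u1 = a3 ⊕ a4
u2 = u1 ⊽ a1 = (a3 ⊕ a4) ⊽ a1
u3 = a3 ⊽ u2 = a3 ⊽ ((a3 ⊕ a4) ⊽ a1)
At a1=0, a2=0, a3=0, a4=0: circuit gives 0, formula gives 0.
At a1=0, a2=0, a3=0, a4=1: circuit gives 1, formula gives 1.
Agrees on all 16 inputs.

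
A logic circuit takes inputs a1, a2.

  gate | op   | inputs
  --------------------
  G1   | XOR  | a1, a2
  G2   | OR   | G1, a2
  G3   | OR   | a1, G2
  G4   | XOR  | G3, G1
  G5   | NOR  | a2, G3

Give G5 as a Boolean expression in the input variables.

a2 NOR (a1 OR ((a1 XOR a2) OR a2))

G1 = a1 XOR a2
G2 = G1 OR a2 = (a1 XOR a2) OR a2
G3 = a1 OR G2 = a1 OR ((a1 XOR a2) OR a2)
G5 = a2 NOR G3 = a2 NOR (a1 OR ((a1 XOR a2) OR a2))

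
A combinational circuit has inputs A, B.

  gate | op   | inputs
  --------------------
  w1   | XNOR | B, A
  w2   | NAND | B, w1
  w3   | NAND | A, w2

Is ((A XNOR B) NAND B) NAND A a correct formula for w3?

w1 = B XNOR A
w2 = B NAND w1 = B NAND (B XNOR A)
w3 = A NAND w2 = A NAND (B NAND (B XNOR A))
At A=1, B=0: circuit gives 0, formula gives 0.
At A=0, B=0: circuit gives 1, formula gives 1.
Agrees on all 4 inputs.

Yes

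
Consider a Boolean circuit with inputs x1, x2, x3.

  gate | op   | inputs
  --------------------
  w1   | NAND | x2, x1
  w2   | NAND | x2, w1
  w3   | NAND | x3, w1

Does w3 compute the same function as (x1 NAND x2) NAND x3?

Yes

w1 = x2 NAND x1
w3 = x3 NAND w1 = x3 NAND (x2 NAND x1)
At x1=0, x2=0, x3=1: circuit gives 0, formula gives 0.
At x1=0, x2=0, x3=0: circuit gives 1, formula gives 1.
Agrees on all 8 inputs.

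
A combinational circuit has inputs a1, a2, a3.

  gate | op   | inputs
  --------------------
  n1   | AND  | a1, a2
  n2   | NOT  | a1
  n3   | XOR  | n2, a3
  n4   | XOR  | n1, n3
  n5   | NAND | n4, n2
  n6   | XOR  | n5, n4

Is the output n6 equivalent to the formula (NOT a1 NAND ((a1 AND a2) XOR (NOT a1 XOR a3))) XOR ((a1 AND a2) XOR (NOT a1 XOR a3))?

Yes

n1 = a1 AND a2
n2 = NOT a1
n3 = n2 XOR a3 = NOT a1 XOR a3
n4 = n1 XOR n3 = (a1 AND a2) XOR (NOT a1 XOR a3)
n5 = n4 NAND n2 = ((a1 AND a2) XOR (NOT a1 XOR a3)) NAND NOT a1
n6 = n5 XOR n4 = (((a1 AND a2) XOR (NOT a1 XOR a3)) NAND NOT a1) XOR ((a1 AND a2) XOR (NOT a1 XOR a3))
At a1=1, a2=0, a3=1: circuit gives 0, formula gives 0.
At a1=0, a2=0, a3=0: circuit gives 1, formula gives 1.
Agrees on all 8 inputs.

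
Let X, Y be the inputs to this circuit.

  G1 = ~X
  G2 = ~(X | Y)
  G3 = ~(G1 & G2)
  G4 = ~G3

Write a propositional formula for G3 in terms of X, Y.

G1 = ~X
G2 = ~(X | Y)
G3 = ~(G1 & G2) = ~(~X & (~(X | Y)))

~(~X & (~(X | Y)))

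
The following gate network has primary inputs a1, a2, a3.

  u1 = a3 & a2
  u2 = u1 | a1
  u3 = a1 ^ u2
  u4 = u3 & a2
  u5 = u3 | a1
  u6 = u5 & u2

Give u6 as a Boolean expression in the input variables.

((a1 ^ ((a3 & a2) | a1)) | a1) & ((a3 & a2) | a1)

u1 = a3 & a2
u2 = u1 | a1 = (a3 & a2) | a1
u3 = a1 ^ u2 = a1 ^ ((a3 & a2) | a1)
u5 = u3 | a1 = (a1 ^ ((a3 & a2) | a1)) | a1
u6 = u5 & u2 = ((a1 ^ ((a3 & a2) | a1)) | a1) & ((a3 & a2) | a1)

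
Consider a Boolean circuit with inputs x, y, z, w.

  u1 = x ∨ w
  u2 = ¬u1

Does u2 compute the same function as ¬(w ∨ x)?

u1 = x ∨ w
u2 = ¬u1 = ¬(x ∨ w)
At x=0, y=0, z=0, w=1: circuit gives 0, formula gives 0.
At x=0, y=0, z=0, w=0: circuit gives 1, formula gives 1.
Agrees on all 16 inputs.

Yes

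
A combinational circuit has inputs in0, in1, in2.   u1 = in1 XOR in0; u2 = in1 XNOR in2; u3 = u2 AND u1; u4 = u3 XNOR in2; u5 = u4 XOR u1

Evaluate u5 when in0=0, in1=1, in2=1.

0

u1 = 1 XOR 0 = 1
u2 = 1 XNOR 1 = 1
u3 = 1 AND 1 = 1
u4 = 1 XNOR 1 = 1
u5 = 1 XOR 1 = 0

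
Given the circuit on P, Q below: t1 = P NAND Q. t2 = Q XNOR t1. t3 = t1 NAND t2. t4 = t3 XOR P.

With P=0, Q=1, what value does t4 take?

0

t1 = 0 NAND 1 = 1
t2 = 1 XNOR 1 = 1
t3 = 1 NAND 1 = 0
t4 = 0 XOR 0 = 0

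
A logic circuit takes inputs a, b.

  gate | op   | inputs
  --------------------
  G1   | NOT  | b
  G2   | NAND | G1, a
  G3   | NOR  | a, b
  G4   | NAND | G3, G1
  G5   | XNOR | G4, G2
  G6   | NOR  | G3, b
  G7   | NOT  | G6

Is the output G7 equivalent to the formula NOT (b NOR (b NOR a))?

Yes

G3 = a NOR b
G6 = G3 NOR b = (a NOR b) NOR b
G7 = NOT G6 = NOT ((a NOR b) NOR b)
At a=1, b=0: circuit gives 0, formula gives 0.
At a=0, b=0: circuit gives 1, formula gives 1.
Agrees on all 4 inputs.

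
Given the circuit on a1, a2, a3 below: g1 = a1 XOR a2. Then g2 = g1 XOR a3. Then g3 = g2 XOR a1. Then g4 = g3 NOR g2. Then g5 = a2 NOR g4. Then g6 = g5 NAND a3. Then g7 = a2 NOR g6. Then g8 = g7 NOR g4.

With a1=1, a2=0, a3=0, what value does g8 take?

g1 = 1 XOR 0 = 1
g2 = 1 XOR 0 = 1
g3 = 1 XOR 1 = 0
g4 = 0 NOR 1 = 0
g5 = 0 NOR 0 = 1
g6 = 1 NAND 0 = 1
g7 = 0 NOR 1 = 0
g8 = 0 NOR 0 = 1

1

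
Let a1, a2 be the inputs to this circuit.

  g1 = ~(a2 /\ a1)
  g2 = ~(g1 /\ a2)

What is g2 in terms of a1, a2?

~((~(a2 /\ a1)) /\ a2)

g1 = ~(a2 /\ a1)
g2 = ~(g1 /\ a2) = ~((~(a2 /\ a1)) /\ a2)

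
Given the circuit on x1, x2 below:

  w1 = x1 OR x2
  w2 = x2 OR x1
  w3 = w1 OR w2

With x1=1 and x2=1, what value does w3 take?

1

w1 = 1 OR 1 = 1
w2 = 1 OR 1 = 1
w3 = 1 OR 1 = 1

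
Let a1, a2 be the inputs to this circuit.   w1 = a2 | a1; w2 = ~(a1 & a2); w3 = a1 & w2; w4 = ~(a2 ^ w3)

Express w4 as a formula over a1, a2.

~(a2 ^ (a1 & (~(a1 & a2))))

w2 = ~(a1 & a2)
w3 = a1 & w2 = a1 & (~(a1 & a2))
w4 = ~(a2 ^ w3) = ~(a2 ^ (a1 & (~(a1 & a2))))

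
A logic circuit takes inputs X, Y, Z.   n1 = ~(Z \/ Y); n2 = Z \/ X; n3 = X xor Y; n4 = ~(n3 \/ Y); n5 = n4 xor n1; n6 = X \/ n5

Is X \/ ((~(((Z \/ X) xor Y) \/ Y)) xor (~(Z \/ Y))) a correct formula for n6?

n1 = ~(Z \/ Y)
n3 = X xor Y
n4 = ~(n3 \/ Y) = ~((X xor Y) \/ Y)
n5 = n4 xor n1 = (~((X xor Y) \/ Y)) xor (~(Z \/ Y))
n6 = X \/ n5 = X \/ ((~((X xor Y) \/ Y)) xor (~(Z \/ Y)))
At X=0, Y=0, Z=1: circuit gives 1, formula gives 0.

No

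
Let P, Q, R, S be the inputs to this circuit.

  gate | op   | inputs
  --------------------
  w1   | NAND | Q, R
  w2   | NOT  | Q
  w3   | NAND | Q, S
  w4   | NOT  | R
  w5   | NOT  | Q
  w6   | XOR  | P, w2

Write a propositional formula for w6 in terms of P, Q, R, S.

P XOR NOT Q

w2 = NOT Q
w6 = P XOR w2 = P XOR NOT Q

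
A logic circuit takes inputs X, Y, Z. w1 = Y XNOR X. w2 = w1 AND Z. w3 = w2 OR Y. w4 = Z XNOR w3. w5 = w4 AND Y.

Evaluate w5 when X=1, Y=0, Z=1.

0

w1 = 0 XNOR 1 = 0
w2 = 0 AND 1 = 0
w3 = 0 OR 0 = 0
w4 = 1 XNOR 0 = 0
w5 = 0 AND 0 = 0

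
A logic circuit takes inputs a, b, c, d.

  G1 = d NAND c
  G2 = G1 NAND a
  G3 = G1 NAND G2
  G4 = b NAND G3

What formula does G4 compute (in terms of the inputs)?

G1 = d NAND c
G2 = G1 NAND a = (d NAND c) NAND a
G3 = G1 NAND G2 = (d NAND c) NAND ((d NAND c) NAND a)
G4 = b NAND G3 = b NAND ((d NAND c) NAND ((d NAND c) NAND a))

b NAND ((d NAND c) NAND ((d NAND c) NAND a))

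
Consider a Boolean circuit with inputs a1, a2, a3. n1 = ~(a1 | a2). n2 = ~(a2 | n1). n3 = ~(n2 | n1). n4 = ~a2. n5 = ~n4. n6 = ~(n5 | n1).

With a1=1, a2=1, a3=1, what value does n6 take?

0

n1 = ~(1 | 1) = 0
n4 = ~1 = 0
n5 = ~0 = 1
n6 = ~(1 | 0) = 0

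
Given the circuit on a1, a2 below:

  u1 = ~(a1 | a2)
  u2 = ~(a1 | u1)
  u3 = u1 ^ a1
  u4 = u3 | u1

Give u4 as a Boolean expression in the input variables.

((~(a1 | a2)) ^ a1) | (~(a1 | a2))

u1 = ~(a1 | a2)
u3 = u1 ^ a1 = (~(a1 | a2)) ^ a1
u4 = u3 | u1 = ((~(a1 | a2)) ^ a1) | (~(a1 | a2))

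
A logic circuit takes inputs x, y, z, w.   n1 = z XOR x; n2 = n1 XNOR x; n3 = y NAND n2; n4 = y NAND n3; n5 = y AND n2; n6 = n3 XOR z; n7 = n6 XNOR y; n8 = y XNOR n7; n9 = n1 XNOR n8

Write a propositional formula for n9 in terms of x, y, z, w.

(z XOR x) XNOR (y XNOR (((y NAND ((z XOR x) XNOR x)) XOR z) XNOR y))

n1 = z XOR x
n2 = n1 XNOR x = (z XOR x) XNOR x
n3 = y NAND n2 = y NAND ((z XOR x) XNOR x)
n6 = n3 XOR z = (y NAND ((z XOR x) XNOR x)) XOR z
n7 = n6 XNOR y = ((y NAND ((z XOR x) XNOR x)) XOR z) XNOR y
n8 = y XNOR n7 = y XNOR (((y NAND ((z XOR x) XNOR x)) XOR z) XNOR y)
n9 = n1 XNOR n8 = (z XOR x) XNOR (y XNOR (((y NAND ((z XOR x) XNOR x)) XOR z) XNOR y))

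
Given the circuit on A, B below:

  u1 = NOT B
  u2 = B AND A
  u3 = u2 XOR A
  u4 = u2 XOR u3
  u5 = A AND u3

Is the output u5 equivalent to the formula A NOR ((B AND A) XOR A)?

No

u2 = B AND A
u3 = u2 XOR A = (B AND A) XOR A
u5 = A AND u3 = A AND ((B AND A) XOR A)
At A=0, B=0: circuit gives 0, formula gives 1.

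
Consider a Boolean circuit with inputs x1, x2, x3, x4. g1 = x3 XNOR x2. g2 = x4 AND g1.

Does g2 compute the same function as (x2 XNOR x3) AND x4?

g1 = x3 XNOR x2
g2 = x4 AND g1 = x4 AND (x3 XNOR x2)
At x1=0, x2=0, x3=0, x4=0: circuit gives 0, formula gives 0.
At x1=0, x2=0, x3=0, x4=1: circuit gives 1, formula gives 1.
Agrees on all 16 inputs.

Yes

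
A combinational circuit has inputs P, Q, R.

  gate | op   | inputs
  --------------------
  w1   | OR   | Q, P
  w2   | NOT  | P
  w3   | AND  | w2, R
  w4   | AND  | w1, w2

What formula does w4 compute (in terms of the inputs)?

w1 = Q OR P
w2 = NOT P
w4 = w1 AND w2 = (Q OR P) AND NOT P

(Q OR P) AND NOT P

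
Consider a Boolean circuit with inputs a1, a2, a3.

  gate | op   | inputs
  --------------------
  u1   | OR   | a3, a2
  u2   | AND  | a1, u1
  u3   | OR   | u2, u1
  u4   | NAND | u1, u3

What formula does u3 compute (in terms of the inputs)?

(a1 AND (a3 OR a2)) OR (a3 OR a2)

u1 = a3 OR a2
u2 = a1 AND u1 = a1 AND (a3 OR a2)
u3 = u2 OR u1 = (a1 AND (a3 OR a2)) OR (a3 OR a2)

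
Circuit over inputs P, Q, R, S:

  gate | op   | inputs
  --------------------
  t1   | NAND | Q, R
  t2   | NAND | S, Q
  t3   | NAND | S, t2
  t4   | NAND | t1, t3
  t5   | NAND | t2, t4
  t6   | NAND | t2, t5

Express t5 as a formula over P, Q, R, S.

(S NAND Q) NAND ((Q NAND R) NAND (S NAND (S NAND Q)))

t1 = Q NAND R
t2 = S NAND Q
t3 = S NAND t2 = S NAND (S NAND Q)
t4 = t1 NAND t3 = (Q NAND R) NAND (S NAND (S NAND Q))
t5 = t2 NAND t4 = (S NAND Q) NAND ((Q NAND R) NAND (S NAND (S NAND Q)))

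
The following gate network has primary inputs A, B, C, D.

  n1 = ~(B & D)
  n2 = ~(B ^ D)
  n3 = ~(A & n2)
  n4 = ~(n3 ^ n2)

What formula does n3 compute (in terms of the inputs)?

~(A & (~(B ^ D)))

n2 = ~(B ^ D)
n3 = ~(A & n2) = ~(A & (~(B ^ D)))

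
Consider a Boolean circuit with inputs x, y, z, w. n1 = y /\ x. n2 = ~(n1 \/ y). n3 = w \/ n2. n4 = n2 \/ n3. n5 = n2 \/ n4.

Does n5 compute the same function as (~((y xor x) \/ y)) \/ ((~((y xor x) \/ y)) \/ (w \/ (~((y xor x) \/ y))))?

No

n1 = y /\ x
n2 = ~(n1 \/ y) = ~((y /\ x) \/ y)
n3 = w \/ n2 = w \/ (~((y /\ x) \/ y))
n4 = n2 \/ n3 = (~((y /\ x) \/ y)) \/ (w \/ (~((y /\ x) \/ y)))
n5 = n2 \/ n4 = (~((y /\ x) \/ y)) \/ ((~((y /\ x) \/ y)) \/ (w \/ (~((y /\ x) \/ y))))
At x=1, y=0, z=0, w=0: circuit gives 1, formula gives 0.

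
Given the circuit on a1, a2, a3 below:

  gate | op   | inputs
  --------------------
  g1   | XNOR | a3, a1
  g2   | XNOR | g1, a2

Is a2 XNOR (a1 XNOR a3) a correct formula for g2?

g1 = a3 XNOR a1
g2 = g1 XNOR a2 = (a3 XNOR a1) XNOR a2
At a1=0, a2=0, a3=0: circuit gives 0, formula gives 0.
At a1=0, a2=0, a3=1: circuit gives 1, formula gives 1.
Agrees on all 8 inputs.

Yes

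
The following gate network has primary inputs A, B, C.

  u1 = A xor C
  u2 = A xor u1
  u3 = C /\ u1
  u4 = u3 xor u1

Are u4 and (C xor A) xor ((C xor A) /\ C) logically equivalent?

Yes

u1 = A xor C
u3 = C /\ u1 = C /\ (A xor C)
u4 = u3 xor u1 = (C /\ (A xor C)) xor (A xor C)
At A=0, B=0, C=0: circuit gives 0, formula gives 0.
At A=1, B=0, C=0: circuit gives 1, formula gives 1.
Agrees on all 8 inputs.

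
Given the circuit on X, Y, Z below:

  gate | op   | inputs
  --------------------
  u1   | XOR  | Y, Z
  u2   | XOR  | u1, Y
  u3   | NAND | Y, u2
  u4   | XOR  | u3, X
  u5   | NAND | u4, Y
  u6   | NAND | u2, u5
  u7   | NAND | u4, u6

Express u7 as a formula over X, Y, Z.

((Y NAND ((Y XOR Z) XOR Y)) XOR X) NAND (((Y XOR Z) XOR Y) NAND (((Y NAND ((Y XOR Z) XOR Y)) XOR X) NAND Y))

u1 = Y XOR Z
u2 = u1 XOR Y = (Y XOR Z) XOR Y
u3 = Y NAND u2 = Y NAND ((Y XOR Z) XOR Y)
u4 = u3 XOR X = (Y NAND ((Y XOR Z) XOR Y)) XOR X
u5 = u4 NAND Y = ((Y NAND ((Y XOR Z) XOR Y)) XOR X) NAND Y
u6 = u2 NAND u5 = ((Y XOR Z) XOR Y) NAND (((Y NAND ((Y XOR Z) XOR Y)) XOR X) NAND Y)
u7 = u4 NAND u6 = ((Y NAND ((Y XOR Z) XOR Y)) XOR X) NAND (((Y XOR Z) XOR Y) NAND (((Y NAND ((Y XOR Z) XOR Y)) XOR X) NAND Y))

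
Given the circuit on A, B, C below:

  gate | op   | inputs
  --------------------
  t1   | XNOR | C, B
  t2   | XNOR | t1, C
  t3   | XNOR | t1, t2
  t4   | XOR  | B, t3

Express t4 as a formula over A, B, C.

t1 = C XNOR B
t2 = t1 XNOR C = (C XNOR B) XNOR C
t3 = t1 XNOR t2 = (C XNOR B) XNOR ((C XNOR B) XNOR C)
t4 = B XOR t3 = B XOR ((C XNOR B) XNOR ((C XNOR B) XNOR C))

B XOR ((C XNOR B) XNOR ((C XNOR B) XNOR C))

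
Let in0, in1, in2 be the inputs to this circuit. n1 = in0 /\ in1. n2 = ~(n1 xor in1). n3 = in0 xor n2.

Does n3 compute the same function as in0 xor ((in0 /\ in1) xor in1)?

No

n1 = in0 /\ in1
n2 = ~(n1 xor in1) = ~((in0 /\ in1) xor in1)
n3 = in0 xor n2 = in0 xor (~((in0 /\ in1) xor in1))
At in0=0, in1=0, in2=0: circuit gives 1, formula gives 0.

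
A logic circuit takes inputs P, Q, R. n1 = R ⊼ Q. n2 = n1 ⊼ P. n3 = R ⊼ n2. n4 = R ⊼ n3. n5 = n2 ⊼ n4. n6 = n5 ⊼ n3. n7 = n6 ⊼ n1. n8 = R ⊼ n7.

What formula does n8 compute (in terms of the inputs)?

R ⊼ (((((R ⊼ Q) ⊼ P) ⊼ (R ⊼ (R ⊼ ((R ⊼ Q) ⊼ P)))) ⊼ (R ⊼ ((R ⊼ Q) ⊼ P))) ⊼ (R ⊼ Q))

n1 = R ⊼ Q
n2 = n1 ⊼ P = (R ⊼ Q) ⊼ P
n3 = R ⊼ n2 = R ⊼ ((R ⊼ Q) ⊼ P)
n4 = R ⊼ n3 = R ⊼ (R ⊼ ((R ⊼ Q) ⊼ P))
n5 = n2 ⊼ n4 = ((R ⊼ Q) ⊼ P) ⊼ (R ⊼ (R ⊼ ((R ⊼ Q) ⊼ P)))
n6 = n5 ⊼ n3 = (((R ⊼ Q) ⊼ P) ⊼ (R ⊼ (R ⊼ ((R ⊼ Q) ⊼ P)))) ⊼ (R ⊼ ((R ⊼ Q) ⊼ P))
n7 = n6 ⊼ n1 = ((((R ⊼ Q) ⊼ P) ⊼ (R ⊼ (R ⊼ ((R ⊼ Q) ⊼ P)))) ⊼ (R ⊼ ((R ⊼ Q) ⊼ P))) ⊼ (R ⊼ Q)
n8 = R ⊼ n7 = R ⊼ (((((R ⊼ Q) ⊼ P) ⊼ (R ⊼ (R ⊼ ((R ⊼ Q) ⊼ P)))) ⊼ (R ⊼ ((R ⊼ Q) ⊼ P))) ⊼ (R ⊼ Q))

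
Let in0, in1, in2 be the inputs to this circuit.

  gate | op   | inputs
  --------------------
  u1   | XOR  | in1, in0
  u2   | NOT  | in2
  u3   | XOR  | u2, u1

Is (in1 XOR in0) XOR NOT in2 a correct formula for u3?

Yes

u1 = in1 XOR in0
u2 = NOT in2
u3 = u2 XOR u1 = NOT in2 XOR (in1 XOR in0)
At in0=0, in1=0, in2=1: circuit gives 0, formula gives 0.
At in0=0, in1=0, in2=0: circuit gives 1, formula gives 1.
Agrees on all 8 inputs.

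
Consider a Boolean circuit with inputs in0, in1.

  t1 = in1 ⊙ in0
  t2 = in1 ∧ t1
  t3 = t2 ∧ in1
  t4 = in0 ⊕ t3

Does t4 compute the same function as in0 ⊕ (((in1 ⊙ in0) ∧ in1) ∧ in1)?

Yes

t1 = in1 ⊙ in0
t2 = in1 ∧ t1 = in1 ∧ (in1 ⊙ in0)
t3 = t2 ∧ in1 = (in1 ∧ (in1 ⊙ in0)) ∧ in1
t4 = in0 ⊕ t3 = in0 ⊕ ((in1 ∧ (in1 ⊙ in0)) ∧ in1)
At in0=0, in1=0: circuit gives 0, formula gives 0.
At in0=1, in1=0: circuit gives 1, formula gives 1.
Agrees on all 4 inputs.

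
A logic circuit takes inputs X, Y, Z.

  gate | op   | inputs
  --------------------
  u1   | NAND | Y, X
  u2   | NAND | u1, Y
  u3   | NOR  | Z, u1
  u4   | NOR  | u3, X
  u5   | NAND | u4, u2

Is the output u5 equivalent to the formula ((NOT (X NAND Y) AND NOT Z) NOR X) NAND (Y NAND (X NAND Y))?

u1 = Y NAND X
u2 = u1 NAND Y = (Y NAND X) NAND Y
u3 = Z NOR u1 = Z NOR (Y NAND X)
u4 = u3 NOR X = (Z NOR (Y NAND X)) NOR X
u5 = u4 NAND u2 = ((Z NOR (Y NAND X)) NOR X) NAND ((Y NAND X) NAND Y)
At X=0, Y=0, Z=0: circuit gives 0, formula gives 0.
At X=0, Y=1, Z=0: circuit gives 1, formula gives 1.
Agrees on all 8 inputs.

Yes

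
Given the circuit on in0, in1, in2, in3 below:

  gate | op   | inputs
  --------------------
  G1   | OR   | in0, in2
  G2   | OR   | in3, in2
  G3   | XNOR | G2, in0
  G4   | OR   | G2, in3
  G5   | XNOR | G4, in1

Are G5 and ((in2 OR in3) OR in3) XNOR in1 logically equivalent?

Yes

G2 = in3 OR in2
G4 = G2 OR in3 = (in3 OR in2) OR in3
G5 = G4 XNOR in1 = ((in3 OR in2) OR in3) XNOR in1
At in0=0, in1=0, in2=0, in3=1: circuit gives 0, formula gives 0.
At in0=0, in1=0, in2=0, in3=0: circuit gives 1, formula gives 1.
Agrees on all 16 inputs.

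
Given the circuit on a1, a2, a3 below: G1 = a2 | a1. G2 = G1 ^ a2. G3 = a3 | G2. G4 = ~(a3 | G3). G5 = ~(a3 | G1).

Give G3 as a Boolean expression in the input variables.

a3 | ((a2 | a1) ^ a2)

G1 = a2 | a1
G2 = G1 ^ a2 = (a2 | a1) ^ a2
G3 = a3 | G2 = a3 | ((a2 | a1) ^ a2)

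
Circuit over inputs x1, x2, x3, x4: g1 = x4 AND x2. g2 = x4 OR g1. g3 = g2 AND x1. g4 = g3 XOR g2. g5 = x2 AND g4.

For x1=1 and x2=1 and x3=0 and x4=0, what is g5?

0

g1 = 0 AND 1 = 0
g2 = 0 OR 0 = 0
g3 = 0 AND 1 = 0
g4 = 0 XOR 0 = 0
g5 = 1 AND 0 = 0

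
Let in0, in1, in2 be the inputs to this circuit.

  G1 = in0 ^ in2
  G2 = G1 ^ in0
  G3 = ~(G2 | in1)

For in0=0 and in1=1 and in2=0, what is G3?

G1 = 0 ^ 0 = 0
G2 = 0 ^ 0 = 0
G3 = ~(0 | 1) = 0

0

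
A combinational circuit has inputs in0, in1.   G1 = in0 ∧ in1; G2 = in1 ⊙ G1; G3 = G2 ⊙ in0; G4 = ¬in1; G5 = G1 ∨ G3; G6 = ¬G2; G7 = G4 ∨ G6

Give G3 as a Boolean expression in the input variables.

(in1 ⊙ (in0 ∧ in1)) ⊙ in0

G1 = in0 ∧ in1
G2 = in1 ⊙ G1 = in1 ⊙ (in0 ∧ in1)
G3 = G2 ⊙ in0 = (in1 ⊙ (in0 ∧ in1)) ⊙ in0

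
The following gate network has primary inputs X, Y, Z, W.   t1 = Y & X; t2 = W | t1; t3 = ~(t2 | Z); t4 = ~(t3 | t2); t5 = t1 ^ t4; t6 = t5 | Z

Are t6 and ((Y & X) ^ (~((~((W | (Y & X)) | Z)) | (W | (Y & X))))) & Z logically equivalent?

t1 = Y & X
t2 = W | t1 = W | (Y & X)
t3 = ~(t2 | Z) = ~((W | (Y & X)) | Z)
t4 = ~(t3 | t2) = ~((~((W | (Y & X)) | Z)) | (W | (Y & X)))
t5 = t1 ^ t4 = (Y & X) ^ (~((~((W | (Y & X)) | Z)) | (W | (Y & X))))
t6 = t5 | Z = ((Y & X) ^ (~((~((W | (Y & X)) | Z)) | (W | (Y & X))))) | Z
At X=0, Y=0, Z=1, W=1: circuit gives 1, formula gives 0.

No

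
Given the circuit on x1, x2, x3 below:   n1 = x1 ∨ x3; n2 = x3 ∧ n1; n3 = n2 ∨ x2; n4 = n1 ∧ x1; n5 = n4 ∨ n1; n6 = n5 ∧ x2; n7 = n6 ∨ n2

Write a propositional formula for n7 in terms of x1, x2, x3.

((((x1 ∨ x3) ∧ x1) ∨ (x1 ∨ x3)) ∧ x2) ∨ (x3 ∧ (x1 ∨ x3))

n1 = x1 ∨ x3
n2 = x3 ∧ n1 = x3 ∧ (x1 ∨ x3)
n4 = n1 ∧ x1 = (x1 ∨ x3) ∧ x1
n5 = n4 ∨ n1 = ((x1 ∨ x3) ∧ x1) ∨ (x1 ∨ x3)
n6 = n5 ∧ x2 = (((x1 ∨ x3) ∧ x1) ∨ (x1 ∨ x3)) ∧ x2
n7 = n6 ∨ n2 = ((((x1 ∨ x3) ∧ x1) ∨ (x1 ∨ x3)) ∧ x2) ∨ (x3 ∧ (x1 ∨ x3))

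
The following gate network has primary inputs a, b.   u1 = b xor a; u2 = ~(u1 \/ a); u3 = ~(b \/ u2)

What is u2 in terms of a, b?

u1 = b xor a
u2 = ~(u1 \/ a) = ~((b xor a) \/ a)

~((b xor a) \/ a)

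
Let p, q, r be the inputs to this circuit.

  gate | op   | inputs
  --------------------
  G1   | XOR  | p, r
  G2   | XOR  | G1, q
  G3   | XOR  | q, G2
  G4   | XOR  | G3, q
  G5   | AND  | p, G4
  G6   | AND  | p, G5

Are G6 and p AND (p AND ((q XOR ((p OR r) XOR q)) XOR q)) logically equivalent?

G1 = p XOR r
G2 = G1 XOR q = (p XOR r) XOR q
G3 = q XOR G2 = q XOR ((p XOR r) XOR q)
G4 = G3 XOR q = (q XOR ((p XOR r) XOR q)) XOR q
G5 = p AND G4 = p AND ((q XOR ((p XOR r) XOR q)) XOR q)
G6 = p AND G5 = p AND (p AND ((q XOR ((p XOR r) XOR q)) XOR q))
At p=1, q=0, r=1: circuit gives 0, formula gives 1.

No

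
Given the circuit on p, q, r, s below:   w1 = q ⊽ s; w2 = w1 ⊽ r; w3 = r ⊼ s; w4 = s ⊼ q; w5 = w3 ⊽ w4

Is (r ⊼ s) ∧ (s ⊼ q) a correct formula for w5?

w3 = r ⊼ s
w4 = s ⊼ q
w5 = w3 ⊽ w4 = (r ⊼ s) ⊽ (s ⊼ q)
At p=0, q=0, r=0, s=0: circuit gives 0, formula gives 1.

No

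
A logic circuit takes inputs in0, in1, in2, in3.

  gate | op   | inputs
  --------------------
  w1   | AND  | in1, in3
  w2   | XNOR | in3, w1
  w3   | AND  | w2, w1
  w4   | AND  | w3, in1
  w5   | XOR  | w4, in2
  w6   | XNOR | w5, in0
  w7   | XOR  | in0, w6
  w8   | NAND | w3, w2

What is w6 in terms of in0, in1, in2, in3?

w1 = in1 AND in3
w2 = in3 XNOR w1 = in3 XNOR (in1 AND in3)
w3 = w2 AND w1 = (in3 XNOR (in1 AND in3)) AND (in1 AND in3)
w4 = w3 AND in1 = ((in3 XNOR (in1 AND in3)) AND (in1 AND in3)) AND in1
w5 = w4 XOR in2 = (((in3 XNOR (in1 AND in3)) AND (in1 AND in3)) AND in1) XOR in2
w6 = w5 XNOR in0 = ((((in3 XNOR (in1 AND in3)) AND (in1 AND in3)) AND in1) XOR in2) XNOR in0

((((in3 XNOR (in1 AND in3)) AND (in1 AND in3)) AND in1) XOR in2) XNOR in0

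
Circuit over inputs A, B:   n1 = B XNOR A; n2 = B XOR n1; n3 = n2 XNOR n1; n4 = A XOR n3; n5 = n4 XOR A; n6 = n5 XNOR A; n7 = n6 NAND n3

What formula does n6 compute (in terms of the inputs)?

n1 = B XNOR A
n2 = B XOR n1 = B XOR (B XNOR A)
n3 = n2 XNOR n1 = (B XOR (B XNOR A)) XNOR (B XNOR A)
n4 = A XOR n3 = A XOR ((B XOR (B XNOR A)) XNOR (B XNOR A))
n5 = n4 XOR A = (A XOR ((B XOR (B XNOR A)) XNOR (B XNOR A))) XOR A
n6 = n5 XNOR A = ((A XOR ((B XOR (B XNOR A)) XNOR (B XNOR A))) XOR A) XNOR A

((A XOR ((B XOR (B XNOR A)) XNOR (B XNOR A))) XOR A) XNOR A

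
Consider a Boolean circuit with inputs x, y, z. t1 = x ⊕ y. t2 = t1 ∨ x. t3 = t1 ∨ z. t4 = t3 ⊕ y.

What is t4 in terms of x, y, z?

((x ⊕ y) ∨ z) ⊕ y

t1 = x ⊕ y
t3 = t1 ∨ z = (x ⊕ y) ∨ z
t4 = t3 ⊕ y = ((x ⊕ y) ∨ z) ⊕ y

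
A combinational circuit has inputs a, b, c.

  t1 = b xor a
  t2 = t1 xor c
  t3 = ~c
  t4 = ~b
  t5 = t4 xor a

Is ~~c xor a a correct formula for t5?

t4 = ~b
t5 = t4 xor a = ~b xor a
At a=0, b=0, c=0: circuit gives 1, formula gives 0.

No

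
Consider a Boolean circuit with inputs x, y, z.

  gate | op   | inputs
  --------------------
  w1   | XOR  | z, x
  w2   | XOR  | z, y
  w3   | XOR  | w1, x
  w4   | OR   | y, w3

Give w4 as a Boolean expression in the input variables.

y OR ((z XOR x) XOR x)

w1 = z XOR x
w3 = w1 XOR x = (z XOR x) XOR x
w4 = y OR w3 = y OR ((z XOR x) XOR x)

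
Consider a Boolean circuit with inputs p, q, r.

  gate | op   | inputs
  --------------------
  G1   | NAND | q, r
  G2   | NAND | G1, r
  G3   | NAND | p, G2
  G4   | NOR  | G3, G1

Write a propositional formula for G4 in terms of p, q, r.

G1 = q NAND r
G2 = G1 NAND r = (q NAND r) NAND r
G3 = p NAND G2 = p NAND ((q NAND r) NAND r)
G4 = G3 NOR G1 = (p NAND ((q NAND r) NAND r)) NOR (q NAND r)

(p NAND ((q NAND r) NAND r)) NOR (q NAND r)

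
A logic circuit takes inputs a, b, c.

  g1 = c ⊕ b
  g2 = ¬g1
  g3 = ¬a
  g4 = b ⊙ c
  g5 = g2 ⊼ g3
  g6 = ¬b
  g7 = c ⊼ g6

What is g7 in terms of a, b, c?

c ⊼ ¬b

g6 = ¬b
g7 = c ⊼ g6 = c ⊼ ¬b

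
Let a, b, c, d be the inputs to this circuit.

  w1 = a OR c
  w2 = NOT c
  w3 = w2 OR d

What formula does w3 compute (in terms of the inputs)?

NOT c OR d

w2 = NOT c
w3 = w2 OR d = NOT c OR d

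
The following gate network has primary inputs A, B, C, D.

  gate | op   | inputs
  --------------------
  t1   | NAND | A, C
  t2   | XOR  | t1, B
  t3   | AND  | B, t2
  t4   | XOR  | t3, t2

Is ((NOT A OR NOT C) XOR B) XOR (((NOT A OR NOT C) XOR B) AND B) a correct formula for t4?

Yes

t1 = A NAND C
t2 = t1 XOR B = (A NAND C) XOR B
t3 = B AND t2 = B AND ((A NAND C) XOR B)
t4 = t3 XOR t2 = (B AND ((A NAND C) XOR B)) XOR ((A NAND C) XOR B)
At A=0, B=1, C=0, D=0: circuit gives 0, formula gives 0.
At A=0, B=0, C=0, D=0: circuit gives 1, formula gives 1.
Agrees on all 16 inputs.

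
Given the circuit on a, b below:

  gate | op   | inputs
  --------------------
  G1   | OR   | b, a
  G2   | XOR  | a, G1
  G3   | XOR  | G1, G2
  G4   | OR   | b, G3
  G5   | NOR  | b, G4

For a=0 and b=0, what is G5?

1

G1 = 0 OR 0 = 0
G2 = 0 XOR 0 = 0
G3 = 0 XOR 0 = 0
G4 = 0 OR 0 = 0
G5 = 0 NOR 0 = 1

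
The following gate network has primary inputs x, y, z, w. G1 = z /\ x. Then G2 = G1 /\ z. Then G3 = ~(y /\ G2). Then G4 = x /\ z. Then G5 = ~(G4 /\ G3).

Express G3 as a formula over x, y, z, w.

G1 = z /\ x
G2 = G1 /\ z = (z /\ x) /\ z
G3 = ~(y /\ G2) = ~(y /\ ((z /\ x) /\ z))

~(y /\ ((z /\ x) /\ z))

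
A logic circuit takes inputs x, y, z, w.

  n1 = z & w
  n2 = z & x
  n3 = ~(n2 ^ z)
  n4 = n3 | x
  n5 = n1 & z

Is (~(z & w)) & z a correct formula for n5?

No

n1 = z & w
n5 = n1 & z = (z & w) & z
At x=0, y=0, z=1, w=0: circuit gives 0, formula gives 1.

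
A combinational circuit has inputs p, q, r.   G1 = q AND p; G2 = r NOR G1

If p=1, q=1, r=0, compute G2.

G1 = 1 AND 1 = 1
G2 = 0 NOR 1 = 0

0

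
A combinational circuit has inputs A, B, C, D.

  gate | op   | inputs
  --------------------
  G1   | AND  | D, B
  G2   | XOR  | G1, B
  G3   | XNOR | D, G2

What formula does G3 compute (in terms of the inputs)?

G1 = D AND B
G2 = G1 XOR B = (D AND B) XOR B
G3 = D XNOR G2 = D XNOR ((D AND B) XOR B)

D XNOR ((D AND B) XOR B)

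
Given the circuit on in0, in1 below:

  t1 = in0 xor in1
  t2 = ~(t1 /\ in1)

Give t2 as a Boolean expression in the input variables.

t1 = in0 xor in1
t2 = ~(t1 /\ in1) = ~((in0 xor in1) /\ in1)

~((in0 xor in1) /\ in1)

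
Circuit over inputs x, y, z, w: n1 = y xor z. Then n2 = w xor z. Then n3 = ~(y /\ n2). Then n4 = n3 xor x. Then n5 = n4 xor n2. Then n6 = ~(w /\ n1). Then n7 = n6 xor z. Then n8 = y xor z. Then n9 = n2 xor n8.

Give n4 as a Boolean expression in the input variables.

n2 = w xor z
n3 = ~(y /\ n2) = ~(y /\ (w xor z))
n4 = n3 xor x = (~(y /\ (w xor z))) xor x

(~(y /\ (w xor z))) xor x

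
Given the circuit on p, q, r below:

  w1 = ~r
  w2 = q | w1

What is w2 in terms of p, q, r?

q | ~r

w1 = ~r
w2 = q | w1 = q | ~r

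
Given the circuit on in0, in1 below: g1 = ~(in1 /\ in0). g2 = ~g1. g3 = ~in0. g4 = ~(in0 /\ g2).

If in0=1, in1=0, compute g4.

1

g1 = ~(0 /\ 1) = 1
g2 = ~1 = 0
g4 = ~(1 /\ 0) = 1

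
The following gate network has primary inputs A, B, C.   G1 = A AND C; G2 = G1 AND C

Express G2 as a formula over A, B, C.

G1 = A AND C
G2 = G1 AND C = (A AND C) AND C

(A AND C) AND C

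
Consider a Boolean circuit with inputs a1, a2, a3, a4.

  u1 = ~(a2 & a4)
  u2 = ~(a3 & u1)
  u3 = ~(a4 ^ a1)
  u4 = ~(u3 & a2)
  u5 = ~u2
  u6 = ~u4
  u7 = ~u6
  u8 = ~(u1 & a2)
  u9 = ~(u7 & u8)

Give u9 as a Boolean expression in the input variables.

~(~~(~((~(a4 ^ a1)) & a2)) & (~((~(a2 & a4)) & a2)))

u1 = ~(a2 & a4)
u3 = ~(a4 ^ a1)
u4 = ~(u3 & a2) = ~((~(a4 ^ a1)) & a2)
u6 = ~u4 = ~(~((~(a4 ^ a1)) & a2))
u7 = ~u6 = ~~(~((~(a4 ^ a1)) & a2))
u8 = ~(u1 & a2) = ~((~(a2 & a4)) & a2)
u9 = ~(u7 & u8) = ~(~~(~((~(a4 ^ a1)) & a2)) & (~((~(a2 & a4)) & a2)))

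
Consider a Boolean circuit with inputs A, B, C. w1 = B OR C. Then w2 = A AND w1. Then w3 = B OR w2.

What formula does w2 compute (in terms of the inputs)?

w1 = B OR C
w2 = A AND w1 = A AND (B OR C)

A AND (B OR C)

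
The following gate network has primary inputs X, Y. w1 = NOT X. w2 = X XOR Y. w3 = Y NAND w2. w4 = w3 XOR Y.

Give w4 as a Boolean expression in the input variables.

(Y NAND (X XOR Y)) XOR Y

w2 = X XOR Y
w3 = Y NAND w2 = Y NAND (X XOR Y)
w4 = w3 XOR Y = (Y NAND (X XOR Y)) XOR Y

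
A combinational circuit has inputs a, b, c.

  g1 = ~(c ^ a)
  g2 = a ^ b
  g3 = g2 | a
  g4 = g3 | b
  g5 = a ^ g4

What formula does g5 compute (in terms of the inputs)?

a ^ (((a ^ b) | a) | b)

g2 = a ^ b
g3 = g2 | a = (a ^ b) | a
g4 = g3 | b = ((a ^ b) | a) | b
g5 = a ^ g4 = a ^ (((a ^ b) | a) | b)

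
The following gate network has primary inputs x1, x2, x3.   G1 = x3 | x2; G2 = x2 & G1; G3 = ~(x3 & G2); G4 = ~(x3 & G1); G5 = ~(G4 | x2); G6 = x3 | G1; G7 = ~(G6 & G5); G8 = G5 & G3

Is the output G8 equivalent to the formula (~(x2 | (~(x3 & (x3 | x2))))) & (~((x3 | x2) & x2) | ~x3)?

Yes

G1 = x3 | x2
G2 = x2 & G1 = x2 & (x3 | x2)
G3 = ~(x3 & G2) = ~(x3 & (x2 & (x3 | x2)))
G4 = ~(x3 & G1) = ~(x3 & (x3 | x2))
G5 = ~(G4 | x2) = ~((~(x3 & (x3 | x2))) | x2)
G8 = G5 & G3 = (~((~(x3 & (x3 | x2))) | x2)) & (~(x3 & (x2 & (x3 | x2))))
At x1=0, x2=0, x3=0: circuit gives 0, formula gives 0.
At x1=0, x2=0, x3=1: circuit gives 1, formula gives 1.
Agrees on all 8 inputs.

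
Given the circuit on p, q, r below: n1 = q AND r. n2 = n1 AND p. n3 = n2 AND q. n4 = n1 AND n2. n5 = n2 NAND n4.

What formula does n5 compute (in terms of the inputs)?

((q AND r) AND p) NAND ((q AND r) AND ((q AND r) AND p))

n1 = q AND r
n2 = n1 AND p = (q AND r) AND p
n4 = n1 AND n2 = (q AND r) AND ((q AND r) AND p)
n5 = n2 NAND n4 = ((q AND r) AND p) NAND ((q AND r) AND ((q AND r) AND p))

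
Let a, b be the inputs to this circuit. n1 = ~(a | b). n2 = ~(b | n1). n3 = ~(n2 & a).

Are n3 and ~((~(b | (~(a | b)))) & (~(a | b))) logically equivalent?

No

n1 = ~(a | b)
n2 = ~(b | n1) = ~(b | (~(a | b)))
n3 = ~(n2 & a) = ~((~(b | (~(a | b)))) & a)
At a=1, b=0: circuit gives 0, formula gives 1.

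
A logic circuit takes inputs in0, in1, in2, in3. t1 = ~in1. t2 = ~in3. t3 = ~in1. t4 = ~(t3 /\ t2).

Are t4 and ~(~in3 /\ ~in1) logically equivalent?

Yes

t2 = ~in3
t3 = ~in1
t4 = ~(t3 /\ t2) = ~(~in1 /\ ~in3)
At in0=0, in1=0, in2=0, in3=0: circuit gives 0, formula gives 0.
At in0=0, in1=0, in2=0, in3=1: circuit gives 1, formula gives 1.
Agrees on all 16 inputs.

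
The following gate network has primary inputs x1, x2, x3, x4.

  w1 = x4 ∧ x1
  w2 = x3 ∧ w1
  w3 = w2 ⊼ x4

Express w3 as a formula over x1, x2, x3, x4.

w1 = x4 ∧ x1
w2 = x3 ∧ w1 = x3 ∧ (x4 ∧ x1)
w3 = w2 ⊼ x4 = (x3 ∧ (x4 ∧ x1)) ⊼ x4

(x3 ∧ (x4 ∧ x1)) ⊼ x4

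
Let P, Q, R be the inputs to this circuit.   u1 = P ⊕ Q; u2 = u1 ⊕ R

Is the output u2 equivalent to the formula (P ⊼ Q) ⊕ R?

No

u1 = P ⊕ Q
u2 = u1 ⊕ R = (P ⊕ Q) ⊕ R
At P=0, Q=0, R=0: circuit gives 0, formula gives 1.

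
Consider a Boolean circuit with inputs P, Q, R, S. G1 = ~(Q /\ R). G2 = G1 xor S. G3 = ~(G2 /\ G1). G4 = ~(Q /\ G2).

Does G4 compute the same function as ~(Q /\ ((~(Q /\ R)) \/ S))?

G1 = ~(Q /\ R)
G2 = G1 xor S = (~(Q /\ R)) xor S
G4 = ~(Q /\ G2) = ~(Q /\ ((~(Q /\ R)) xor S))
At P=0, Q=1, R=0, S=1: circuit gives 1, formula gives 0.

No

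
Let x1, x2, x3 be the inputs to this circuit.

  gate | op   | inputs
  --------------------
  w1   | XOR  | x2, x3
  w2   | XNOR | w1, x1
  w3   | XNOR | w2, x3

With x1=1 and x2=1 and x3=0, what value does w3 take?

0

w1 = 1 XOR 0 = 1
w2 = 1 XNOR 1 = 1
w3 = 1 XNOR 0 = 0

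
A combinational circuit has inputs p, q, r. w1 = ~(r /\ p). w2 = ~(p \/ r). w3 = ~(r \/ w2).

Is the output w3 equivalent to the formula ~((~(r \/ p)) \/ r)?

w2 = ~(p \/ r)
w3 = ~(r \/ w2) = ~(r \/ (~(p \/ r)))
At p=0, q=0, r=0: circuit gives 0, formula gives 0.
At p=1, q=0, r=0: circuit gives 1, formula gives 1.
Agrees on all 8 inputs.

Yes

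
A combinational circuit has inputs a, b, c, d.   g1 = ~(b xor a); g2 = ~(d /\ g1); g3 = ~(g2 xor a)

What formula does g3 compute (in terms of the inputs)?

g1 = ~(b xor a)
g2 = ~(d /\ g1) = ~(d /\ (~(b xor a)))
g3 = ~(g2 xor a) = ~((~(d /\ (~(b xor a)))) xor a)

~((~(d /\ (~(b xor a)))) xor a)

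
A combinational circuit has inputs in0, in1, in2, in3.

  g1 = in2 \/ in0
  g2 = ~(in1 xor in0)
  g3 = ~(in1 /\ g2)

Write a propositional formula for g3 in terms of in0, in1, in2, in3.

~(in1 /\ (~(in1 xor in0)))

g2 = ~(in1 xor in0)
g3 = ~(in1 /\ g2) = ~(in1 /\ (~(in1 xor in0)))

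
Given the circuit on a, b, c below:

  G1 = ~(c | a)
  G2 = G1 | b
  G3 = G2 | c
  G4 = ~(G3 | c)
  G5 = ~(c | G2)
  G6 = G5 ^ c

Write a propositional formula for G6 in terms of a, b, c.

G1 = ~(c | a)
G2 = G1 | b = (~(c | a)) | b
G5 = ~(c | G2) = ~(c | ((~(c | a)) | b))
G6 = G5 ^ c = (~(c | ((~(c | a)) | b))) ^ c

(~(c | ((~(c | a)) | b))) ^ c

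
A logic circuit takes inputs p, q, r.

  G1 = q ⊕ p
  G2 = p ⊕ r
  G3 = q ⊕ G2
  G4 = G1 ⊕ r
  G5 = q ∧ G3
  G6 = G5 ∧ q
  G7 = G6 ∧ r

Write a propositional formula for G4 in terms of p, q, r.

(q ⊕ p) ⊕ r

G1 = q ⊕ p
G4 = G1 ⊕ r = (q ⊕ p) ⊕ r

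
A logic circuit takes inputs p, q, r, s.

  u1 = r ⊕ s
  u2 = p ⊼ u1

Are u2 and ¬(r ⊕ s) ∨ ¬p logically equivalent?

Yes

u1 = r ⊕ s
u2 = p ⊼ u1 = p ⊼ (r ⊕ s)
At p=1, q=0, r=0, s=1: circuit gives 0, formula gives 0.
At p=0, q=0, r=0, s=0: circuit gives 1, formula gives 1.
Agrees on all 16 inputs.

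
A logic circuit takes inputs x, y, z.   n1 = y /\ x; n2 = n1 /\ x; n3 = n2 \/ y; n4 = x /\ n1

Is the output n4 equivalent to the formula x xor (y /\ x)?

n1 = y /\ x
n4 = x /\ n1 = x /\ (y /\ x)
At x=1, y=0, z=0: circuit gives 0, formula gives 1.

No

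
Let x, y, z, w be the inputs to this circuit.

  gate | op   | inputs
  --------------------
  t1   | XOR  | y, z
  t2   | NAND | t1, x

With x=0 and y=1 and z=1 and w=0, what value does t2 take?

1

t1 = 1 XOR 1 = 0
t2 = 0 NAND 0 = 1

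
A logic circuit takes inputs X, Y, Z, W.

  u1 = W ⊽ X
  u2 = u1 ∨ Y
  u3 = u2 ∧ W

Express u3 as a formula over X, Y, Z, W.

((W ⊽ X) ∨ Y) ∧ W

u1 = W ⊽ X
u2 = u1 ∨ Y = (W ⊽ X) ∨ Y
u3 = u2 ∧ W = ((W ⊽ X) ∨ Y) ∧ W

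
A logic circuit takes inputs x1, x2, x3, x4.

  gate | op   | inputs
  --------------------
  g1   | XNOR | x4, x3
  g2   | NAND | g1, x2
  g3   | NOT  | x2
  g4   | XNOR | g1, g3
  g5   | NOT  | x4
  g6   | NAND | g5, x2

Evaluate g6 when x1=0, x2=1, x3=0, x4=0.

0

g5 = NOT 0 = 1
g6 = 1 NAND 1 = 0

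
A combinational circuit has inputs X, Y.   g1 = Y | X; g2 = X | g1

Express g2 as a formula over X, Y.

g1 = Y | X
g2 = X | g1 = X | (Y | X)

X | (Y | X)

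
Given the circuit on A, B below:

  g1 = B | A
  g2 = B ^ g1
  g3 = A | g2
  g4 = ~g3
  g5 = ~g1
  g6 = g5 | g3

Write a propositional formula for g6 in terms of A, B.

g1 = B | A
g2 = B ^ g1 = B ^ (B | A)
g3 = A | g2 = A | (B ^ (B | A))
g5 = ~g1 = ~(B | A)
g6 = g5 | g3 = ~(B | A) | (A | (B ^ (B | A)))

~(B | A) | (A | (B ^ (B | A)))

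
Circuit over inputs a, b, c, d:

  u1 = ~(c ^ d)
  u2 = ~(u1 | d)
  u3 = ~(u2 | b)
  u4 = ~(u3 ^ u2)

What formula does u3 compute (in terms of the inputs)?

~((~((~(c ^ d)) | d)) | b)

u1 = ~(c ^ d)
u2 = ~(u1 | d) = ~((~(c ^ d)) | d)
u3 = ~(u2 | b) = ~((~((~(c ^ d)) | d)) | b)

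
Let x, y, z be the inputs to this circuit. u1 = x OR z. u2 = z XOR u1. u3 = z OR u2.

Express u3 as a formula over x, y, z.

z OR (z XOR (x OR z))

u1 = x OR z
u2 = z XOR u1 = z XOR (x OR z)
u3 = z OR u2 = z OR (z XOR (x OR z))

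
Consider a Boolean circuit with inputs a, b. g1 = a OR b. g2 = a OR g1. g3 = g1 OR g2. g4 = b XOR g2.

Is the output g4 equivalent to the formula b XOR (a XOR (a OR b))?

No

g1 = a OR b
g2 = a OR g1 = a OR (a OR b)
g4 = b XOR g2 = b XOR (a OR (a OR b))
At a=1, b=0: circuit gives 1, formula gives 0.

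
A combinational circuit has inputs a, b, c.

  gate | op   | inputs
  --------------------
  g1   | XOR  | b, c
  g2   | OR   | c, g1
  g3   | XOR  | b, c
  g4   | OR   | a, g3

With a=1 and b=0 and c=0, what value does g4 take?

g3 = 0 XOR 0 = 0
g4 = 1 OR 0 = 1

1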